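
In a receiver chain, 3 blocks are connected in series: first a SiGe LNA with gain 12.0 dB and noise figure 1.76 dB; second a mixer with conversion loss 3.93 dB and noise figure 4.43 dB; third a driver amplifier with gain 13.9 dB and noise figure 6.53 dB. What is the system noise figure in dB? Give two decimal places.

3.34 dB

Convert to linear (a loss of L dB is a gain of −L dB): F_i = 10^(NF_i/10), G_i = 10^(G_i,dB/10)
  Stage 1: F_1 = 10^(1.76/10) = 1.500, G_1 = 10^(12.0/10) = 15.85
  Stage 2: F_2 = 10^(4.43/10) = 2.773, G_2 = 10^(−3.93/10) = 0.4046
  Stage 3: F_3 = 10^(6.53/10) = 4.498, G_3 = 10^(13.9/10) = 24.55
Friis cascade:
  F = 1.500 + (2.773 − 1)/15.85 + (4.498 − 1)/6.412 = 2.157
NF = 10 log₁₀(2.157) = 3.34 dB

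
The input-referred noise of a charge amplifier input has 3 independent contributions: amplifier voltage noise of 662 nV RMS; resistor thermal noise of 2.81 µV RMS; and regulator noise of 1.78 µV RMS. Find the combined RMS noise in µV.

Uncorrelated sources add in power (mean-square): V_tot = √(ΣV_i²)
V_tot = √[(6.62×10⁻⁷)² + (2.81×10⁻⁶)² + (1.78×10⁻⁶)²] = 3.39×10⁻⁶ V = 3.39 µV

3.39 µV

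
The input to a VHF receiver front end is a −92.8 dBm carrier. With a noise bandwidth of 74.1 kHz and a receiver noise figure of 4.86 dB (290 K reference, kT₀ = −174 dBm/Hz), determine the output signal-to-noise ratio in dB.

27.6 dB

Noise floor: N = −174 + 10 log₁₀(B) + NF
10 log₁₀(7.41×10⁴) = 48.7 dB
N = −174 + 48.7 + 4.86 = −120.44 dBm
SNR = P_sig − N = −92.8 − (−120.44) = 27.64 dB → 27.6 dB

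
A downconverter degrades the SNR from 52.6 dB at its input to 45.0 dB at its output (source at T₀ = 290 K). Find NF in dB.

7.6 dB

NF (dB) = SNR_in(dB) − SNR_out(dB) when the source is at T₀
NF = 52.6 − 45.0 = 7.6 dB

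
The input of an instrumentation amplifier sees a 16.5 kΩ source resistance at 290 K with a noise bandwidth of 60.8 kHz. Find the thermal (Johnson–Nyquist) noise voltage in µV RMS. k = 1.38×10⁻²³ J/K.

4.01 µV

V_n = √(4kTRB)
4kTRB = 4 × 1.38×10⁻²³ × 290 × 1.65×10⁴ × 6.08×10⁴ = 1.61×10⁻¹¹ V²
V_n = √(1.61×10⁻¹¹) = 4.01×10⁻⁶ V = 4.01 µV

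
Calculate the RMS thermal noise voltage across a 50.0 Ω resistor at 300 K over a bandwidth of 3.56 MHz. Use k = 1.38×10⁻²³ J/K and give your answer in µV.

V_n = √(4kTRB)
4kTRB = 4 × 1.38×10⁻²³ × 300 × 5.00×10¹ × 3.56×10⁶ = 2.95×10⁻¹² V²
V_n = √(2.95×10⁻¹²) = 1.72×10⁻⁶ V = 1.72 µV

1.72 µV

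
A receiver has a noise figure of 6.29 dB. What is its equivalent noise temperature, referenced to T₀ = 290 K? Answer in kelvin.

F = 10^(6.29/10) = 4.25598
T_e = (F − 1)·T₀ = (4.25598 − 1) × 290 = 944 K

944 K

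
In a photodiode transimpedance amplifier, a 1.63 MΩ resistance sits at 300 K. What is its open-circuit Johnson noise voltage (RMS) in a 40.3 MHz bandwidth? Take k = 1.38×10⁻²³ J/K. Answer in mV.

V_n = √(4kTRB)
4kTRB = 4 × 1.38×10⁻²³ × 300 × 1.63×10⁶ × 4.03×10⁷ = 1.09×10⁻⁶ V²
V_n = √(1.09×10⁻⁶) = 1.04×10⁻³ V = 1.04 mV

1.04 mV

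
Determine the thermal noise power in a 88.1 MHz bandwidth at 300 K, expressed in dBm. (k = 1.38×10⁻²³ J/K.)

−94.4 dBm

P_n = kTB = 1.38×10⁻²³ × 300 × 8.81×10⁷ = 3.65×10⁻¹³ W
In dBm: 10 log₁₀(3.65×10⁻¹³ / 10⁻³) = −94.4 dBm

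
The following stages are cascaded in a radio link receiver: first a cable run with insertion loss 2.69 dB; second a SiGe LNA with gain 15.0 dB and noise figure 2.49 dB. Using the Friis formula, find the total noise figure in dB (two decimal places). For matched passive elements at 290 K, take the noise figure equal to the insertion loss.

5.18 dB

Convert to linear (a loss of L dB is a gain of −L dB): F_i = 10^(NF_i/10), G_i = 10^(G_i,dB/10)
  Stage 1: F_1 = 10^(2.69/10) = 1.858, G_1 = 10^(−2.69/10) = 0.5383
  Stage 2: F_2 = 10^(2.49/10) = 1.774, G_2 = 10^(15.0/10) = 31.62
Friis cascade:
  F = 1.858 + (1.774 − 1)/0.5383 = 3.296
NF = 10 log₁₀(3.296) = 5.18 dB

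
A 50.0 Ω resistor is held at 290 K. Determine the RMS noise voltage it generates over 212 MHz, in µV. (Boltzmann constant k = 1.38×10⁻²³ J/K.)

V_n = √(4kTRB)
4kTRB = 4 × 1.38×10⁻²³ × 290 × 5.00×10¹ × 2.12×10⁸ = 1.70×10⁻¹⁰ V²
V_n = √(1.70×10⁻¹⁰) = 1.30×10⁻⁵ V = 13.0 µV

13.0 µV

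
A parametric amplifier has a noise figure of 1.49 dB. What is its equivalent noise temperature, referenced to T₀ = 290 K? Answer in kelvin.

119 K

F = 10^(1.49/10) = 1.40929
T_e = (F − 1)·T₀ = (1.40929 − 1) × 290 = 119 K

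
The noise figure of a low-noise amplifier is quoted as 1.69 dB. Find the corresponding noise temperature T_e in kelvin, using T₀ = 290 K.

138 K

F = 10^(1.69/10) = 1.47571
T_e = (F − 1)·T₀ = (1.47571 − 1) × 290 = 138 K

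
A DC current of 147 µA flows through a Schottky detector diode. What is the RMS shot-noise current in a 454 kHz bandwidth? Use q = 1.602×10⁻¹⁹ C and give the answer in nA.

4.62 nA

I_n = √(2qI·B)
2qI·B = 2 × 1.602×10⁻¹⁹ × 1.47×10⁻⁴ × 4.54×10⁵ = 2.14×10⁻¹⁷ A²
I_n = √(2.14×10⁻¹⁷) = 4.62×10⁻⁹ A = 4.62 nA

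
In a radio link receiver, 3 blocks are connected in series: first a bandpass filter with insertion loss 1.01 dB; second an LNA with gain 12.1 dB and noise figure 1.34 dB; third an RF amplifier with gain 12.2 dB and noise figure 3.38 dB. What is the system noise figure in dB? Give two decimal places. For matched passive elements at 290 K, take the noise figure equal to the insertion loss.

2.58 dB

Convert to linear (a loss of L dB is a gain of −L dB): F_i = 10^(NF_i/10), G_i = 10^(G_i,dB/10)
  Stage 1: F_1 = 10^(1.01/10) = 1.262, G_1 = 10^(−1.01/10) = 0.7925
  Stage 2: F_2 = 10^(1.34/10) = 1.361, G_2 = 10^(12.1/10) = 16.22
  Stage 3: F_3 = 10^(3.38/10) = 2.178, G_3 = 10^(12.2/10) = 16.60
Friis cascade:
  F = 1.262 + (1.361 − 1)/0.7925 + (2.178 − 1)/12.85 = 1.810
NF = 10 log₁₀(1.810) = 2.58 dB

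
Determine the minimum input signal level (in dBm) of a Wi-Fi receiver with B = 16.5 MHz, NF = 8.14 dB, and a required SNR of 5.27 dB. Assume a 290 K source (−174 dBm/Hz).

Sensitivity = −174 + 10 log₁₀(B) + NF + SNR_min
= −174 + 72.17 + 8.14 + 5.27
= −88.42 dBm → −88.4 dBm

−88.4 dBm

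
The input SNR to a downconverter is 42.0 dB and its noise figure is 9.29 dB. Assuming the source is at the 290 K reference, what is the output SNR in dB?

32.71 dB

By definition F = SNR_in/SNR_out, so in dB: SNR_out = SNR_in − NF
SNR_out = 42.0 − 9.29 = 32.71 dB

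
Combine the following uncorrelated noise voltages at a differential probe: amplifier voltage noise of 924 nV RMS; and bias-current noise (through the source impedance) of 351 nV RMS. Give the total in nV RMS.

Uncorrelated sources add in power (mean-square): V_tot = √(ΣV_i²)
V_tot = √[(9.24×10⁻⁷)² + (3.51×10⁻⁷)²] = 9.88×10⁻⁷ V = 988 nV

988 nV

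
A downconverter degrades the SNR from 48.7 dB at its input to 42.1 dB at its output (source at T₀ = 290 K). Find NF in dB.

6.6 dB

NF (dB) = SNR_in(dB) − SNR_out(dB) when the source is at T₀
NF = 48.7 − 42.1 = 6.6 dB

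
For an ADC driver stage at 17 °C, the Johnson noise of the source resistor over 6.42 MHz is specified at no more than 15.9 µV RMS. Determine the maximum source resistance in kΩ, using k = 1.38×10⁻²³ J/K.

T = 17 °C + 273.15 = 290.15 K
Johnson–Nyquist: V_n = √(4kTRB) ⇒ R = V_n² / (4kTB)
4kTB = 4 × 1.38×10⁻²³ × 290.15 × 6.42×10⁶ = 1.03×10⁻¹³
R = (1.59×10⁻⁵)² / 1.03×10⁻¹³ = 2.46×10³ Ω = 2.46 kΩ

2.46 kΩ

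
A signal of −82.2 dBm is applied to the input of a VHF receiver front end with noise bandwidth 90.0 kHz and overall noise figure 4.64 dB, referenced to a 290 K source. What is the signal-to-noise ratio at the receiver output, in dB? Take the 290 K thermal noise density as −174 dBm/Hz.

Noise floor: N = −174 + 10 log₁₀(B) + NF
10 log₁₀(9.00×10⁴) = 49.54 dB
N = −174 + 49.54 + 4.64 = −119.82 dBm
SNR = P_sig − N = −82.2 − (−119.82) = 37.62 dB → 37.6 dB

37.6 dB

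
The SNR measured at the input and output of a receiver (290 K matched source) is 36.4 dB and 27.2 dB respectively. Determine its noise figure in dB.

9.2 dB

NF (dB) = SNR_in(dB) − SNR_out(dB) when the source is at T₀
NF = 36.4 − 27.2 = 9.2 dB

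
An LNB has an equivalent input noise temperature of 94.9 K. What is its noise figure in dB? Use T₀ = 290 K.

1.23 dB

F = 1 + T_e/T₀ = 1 + 94.9/290 = 1.32724
NF = 10 log₁₀(1.32724) = 1.23 dB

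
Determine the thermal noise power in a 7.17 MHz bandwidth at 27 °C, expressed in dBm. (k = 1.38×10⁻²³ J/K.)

T = 27 °C + 273.15 = 300.15 K
P_n = kTB = 1.38×10⁻²³ × 300.15 × 7.17×10⁶ = 2.97×10⁻¹⁴ W
In dBm: 10 log₁₀(2.97×10⁻¹⁴ / 10⁻³) = −105.3 dBm

−105.3 dBm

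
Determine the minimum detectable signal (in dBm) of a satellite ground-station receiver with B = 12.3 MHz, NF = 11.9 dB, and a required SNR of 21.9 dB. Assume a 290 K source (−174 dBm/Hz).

−69.3 dBm

Sensitivity = −174 + 10 log₁₀(B) + NF + SNR_min
= −174 + 70.9 + 11.9 + 21.9
= −69.3 dBm → −69.3 dBm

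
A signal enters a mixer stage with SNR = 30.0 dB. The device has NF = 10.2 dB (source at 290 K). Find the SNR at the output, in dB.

By definition F = SNR_in/SNR_out, so in dB: SNR_out = SNR_in − NF
SNR_out = 30.0 − 10.2 = 19.8 dB

19.8 dB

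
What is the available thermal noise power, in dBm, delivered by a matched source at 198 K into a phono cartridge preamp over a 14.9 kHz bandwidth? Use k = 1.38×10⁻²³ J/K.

−133.9 dBm

P_n = kTB = 1.38×10⁻²³ × 198 × 1.49×10⁴ = 4.07×10⁻¹⁷ W
In dBm: 10 log₁₀(4.07×10⁻¹⁷ / 10⁻³) = −133.9 dBm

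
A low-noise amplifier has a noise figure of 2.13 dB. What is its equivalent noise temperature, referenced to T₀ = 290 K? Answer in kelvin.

F = 10^(2.13/10) = 1.63305
T_e = (F − 1)·T₀ = (1.63305 − 1) × 290 = 184 K

184 K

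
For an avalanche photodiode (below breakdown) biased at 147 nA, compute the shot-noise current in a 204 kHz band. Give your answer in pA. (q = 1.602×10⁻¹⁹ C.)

I_n = √(2qI·B)
2qI·B = 2 × 1.602×10⁻¹⁹ × 1.47×10⁻⁷ × 2.04×10⁵ = 9.61×10⁻²¹ A²
I_n = √(9.61×10⁻²¹) = 9.80×10⁻¹¹ A = 98.0 pA

98.0 pA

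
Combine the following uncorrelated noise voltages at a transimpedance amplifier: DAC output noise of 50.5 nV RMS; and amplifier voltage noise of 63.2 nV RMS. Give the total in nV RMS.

80.9 nV

Uncorrelated sources add in power (mean-square): V_tot = √(ΣV_i²)
V_tot = √[(5.05×10⁻⁸)² + (6.32×10⁻⁸)²] = 8.09×10⁻⁸ V = 80.9 nV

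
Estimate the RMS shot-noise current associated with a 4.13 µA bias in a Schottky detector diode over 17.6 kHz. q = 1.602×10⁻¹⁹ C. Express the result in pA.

I_n = √(2qI·B)
2qI·B = 2 × 1.602×10⁻¹⁹ × 4.13×10⁻⁶ × 1.76×10⁴ = 2.33×10⁻²⁰ A²
I_n = √(2.33×10⁻²⁰) = 1.53×10⁻¹⁰ A = 153 pA

153 pA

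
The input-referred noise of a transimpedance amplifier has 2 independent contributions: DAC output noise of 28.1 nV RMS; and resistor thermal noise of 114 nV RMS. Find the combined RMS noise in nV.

Uncorrelated sources add in power (mean-square): V_tot = √(ΣV_i²)
V_tot = √[(2.81×10⁻⁸)² + (1.14×10⁻⁷)²] = 1.17×10⁻⁷ V = 117 nV

117 nV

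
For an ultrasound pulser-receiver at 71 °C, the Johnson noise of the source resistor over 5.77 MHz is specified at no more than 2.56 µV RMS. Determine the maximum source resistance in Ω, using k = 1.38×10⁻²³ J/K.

59.8 Ω

T = 71 °C + 273.15 = 344.15 K
Johnson–Nyquist: V_n = √(4kTRB) ⇒ R = V_n² / (4kTB)
4kTB = 4 × 1.38×10⁻²³ × 344.15 × 5.77×10⁶ = 1.10×10⁻¹³
R = (2.56×10⁻⁶)² / 1.10×10⁻¹³ = 5.98×10¹ Ω = 59.8 Ω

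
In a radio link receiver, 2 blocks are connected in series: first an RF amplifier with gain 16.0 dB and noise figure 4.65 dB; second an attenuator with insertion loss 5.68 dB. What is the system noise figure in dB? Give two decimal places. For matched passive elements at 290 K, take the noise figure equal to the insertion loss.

4.75 dB

Convert to linear (a loss of L dB is a gain of −L dB): F_i = 10^(NF_i/10), G_i = 10^(G_i,dB/10)
  Stage 1: F_1 = 10^(4.65/10) = 2.917, G_1 = 10^(16.0/10) = 39.81
  Stage 2: F_2 = 10^(5.68/10) = 3.698, G_2 = 10^(−5.68/10) = 0.2704
Friis cascade:
  F = 2.917 + (3.698 − 1)/39.81 = 2.985
NF = 10 log₁₀(2.985) = 4.75 dB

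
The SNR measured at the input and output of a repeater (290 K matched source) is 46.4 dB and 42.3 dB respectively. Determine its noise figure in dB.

4.1 dB

NF (dB) = SNR_in(dB) − SNR_out(dB) when the source is at T₀
NF = 46.4 − 42.3 = 4.1 dB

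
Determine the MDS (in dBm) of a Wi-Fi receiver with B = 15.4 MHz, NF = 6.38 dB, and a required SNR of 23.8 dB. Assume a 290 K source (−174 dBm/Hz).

Sensitivity = −174 + 10 log₁₀(B) + NF + SNR_min
= −174 + 71.88 + 6.38 + 23.8
= −71.94 dBm → −71.9 dBm

−71.9 dBm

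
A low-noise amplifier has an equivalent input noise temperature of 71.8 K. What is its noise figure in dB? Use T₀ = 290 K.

0.961 dB

F = 1 + T_e/T₀ = 1 + 71.8/290 = 1.24759
NF = 10 log₁₀(1.24759) = 0.961 dB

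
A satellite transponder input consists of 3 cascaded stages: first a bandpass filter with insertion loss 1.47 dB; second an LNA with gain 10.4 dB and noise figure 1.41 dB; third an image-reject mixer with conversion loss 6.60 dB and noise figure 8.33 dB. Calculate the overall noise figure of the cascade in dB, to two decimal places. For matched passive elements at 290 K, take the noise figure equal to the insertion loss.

4.29 dB

Convert to linear (a loss of L dB is a gain of −L dB): F_i = 10^(NF_i/10), G_i = 10^(G_i,dB/10)
  Stage 1: F_1 = 10^(1.47/10) = 1.403, G_1 = 10^(−1.47/10) = 0.7129
  Stage 2: F_2 = 10^(1.41/10) = 1.384, G_2 = 10^(10.4/10) = 10.96
  Stage 3: F_3 = 10^(8.33/10) = 6.808, G_3 = 10^(−6.60/10) = 0.2188
Friis cascade:
  F = 1.403 + (1.384 − 1)/0.7129 + (6.808 − 1)/7.816 = 2.684
NF = 10 log₁₀(2.684) = 4.29 dB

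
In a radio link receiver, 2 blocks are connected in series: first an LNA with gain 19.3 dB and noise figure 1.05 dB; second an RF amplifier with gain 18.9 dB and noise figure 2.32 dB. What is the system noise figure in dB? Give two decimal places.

1.08 dB

Convert to linear (a loss of L dB is a gain of −L dB): F_i = 10^(NF_i/10), G_i = 10^(G_i,dB/10)
  Stage 1: F_1 = 10^(1.05/10) = 1.274, G_1 = 10^(19.3/10) = 85.11
  Stage 2: F_2 = 10^(2.32/10) = 1.706, G_2 = 10^(18.9/10) = 77.62
Friis cascade:
  F = 1.274 + (1.706 − 1)/85.11 = 1.282
NF = 10 log₁₀(1.282) = 1.08 dB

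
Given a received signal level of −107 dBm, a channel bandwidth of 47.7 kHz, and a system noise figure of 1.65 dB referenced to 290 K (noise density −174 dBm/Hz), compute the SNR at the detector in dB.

18.6 dB

Noise floor: N = −174 + 10 log₁₀(B) + NF
10 log₁₀(4.77×10⁴) = 46.79 dB
N = −174 + 46.79 + 1.65 = −125.56 dBm
SNR = P_sig − N = −107 − (−125.56) = 18.56 dB → 18.6 dB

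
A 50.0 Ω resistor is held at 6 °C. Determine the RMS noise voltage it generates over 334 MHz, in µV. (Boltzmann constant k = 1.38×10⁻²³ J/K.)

16.0 µV

T = 6 °C + 273.15 = 279.15 K
V_n = √(4kTRB)
4kTRB = 4 × 1.38×10⁻²³ × 279.15 × 5.00×10¹ × 3.34×10⁸ = 2.57×10⁻¹⁰ V²
V_n = √(2.57×10⁻¹⁰) = 1.60×10⁻⁵ V = 16.0 µV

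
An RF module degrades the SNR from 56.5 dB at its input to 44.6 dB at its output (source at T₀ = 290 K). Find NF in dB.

NF (dB) = SNR_in(dB) − SNR_out(dB) when the source is at T₀
NF = 56.5 − 44.6 = 11.9 dB

11.9 dB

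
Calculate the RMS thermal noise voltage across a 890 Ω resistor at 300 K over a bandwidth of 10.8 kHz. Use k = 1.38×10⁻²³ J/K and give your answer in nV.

V_n = √(4kTRB)
4kTRB = 4 × 1.38×10⁻²³ × 300 × 8.90×10² × 1.08×10⁴ = 1.59×10⁻¹³ V²
V_n = √(1.59×10⁻¹³) = 3.99×10⁻⁷ V = 399 nV

399 nV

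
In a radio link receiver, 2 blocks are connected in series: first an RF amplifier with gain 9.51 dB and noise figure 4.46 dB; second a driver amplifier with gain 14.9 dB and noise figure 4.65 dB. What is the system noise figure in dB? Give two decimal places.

Convert to linear (a loss of L dB is a gain of −L dB): F_i = 10^(NF_i/10), G_i = 10^(G_i,dB/10)
  Stage 1: F_1 = 10^(4.46/10) = 2.793, G_1 = 10^(9.51/10) = 8.933
  Stage 2: F_2 = 10^(4.65/10) = 2.917, G_2 = 10^(14.9/10) = 30.90
Friis cascade:
  F = 2.793 + (2.917 − 1)/8.933 = 3.007
NF = 10 log₁₀(3.007) = 4.78 dB

4.78 dB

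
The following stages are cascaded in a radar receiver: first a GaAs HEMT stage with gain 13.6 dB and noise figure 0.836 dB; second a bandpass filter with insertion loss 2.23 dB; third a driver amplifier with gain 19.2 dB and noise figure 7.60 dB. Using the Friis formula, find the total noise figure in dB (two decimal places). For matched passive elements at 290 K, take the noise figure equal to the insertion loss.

Convert to linear (a loss of L dB is a gain of −L dB): F_i = 10^(NF_i/10), G_i = 10^(G_i,dB/10)
  Stage 1: F_1 = 10^(0.836/10) = 1.212, G_1 = 10^(13.6/10) = 22.91
  Stage 2: F_2 = 10^(2.23/10) = 1.671, G_2 = 10^(−2.23/10) = 0.5984
  Stage 3: F_3 = 10^(7.60/10) = 5.754, G_3 = 10^(19.2/10) = 83.18
Friis cascade:
  F = 1.212 + (1.671 − 1)/22.91 + (5.754 − 1)/13.71 = 1.588
NF = 10 log₁₀(1.588) = 2.01 dB

2.01 dB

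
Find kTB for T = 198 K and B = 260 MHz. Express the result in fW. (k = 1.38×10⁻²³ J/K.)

710 fW

P_n = kTB = 1.38×10⁻²³ × 198 × 2.60×10⁸ = 7.10×10⁻¹³ W = 710 fW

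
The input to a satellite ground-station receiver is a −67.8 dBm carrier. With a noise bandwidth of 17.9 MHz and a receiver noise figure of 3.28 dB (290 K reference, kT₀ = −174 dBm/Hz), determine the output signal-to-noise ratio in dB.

30.4 dB

Noise floor: N = −174 + 10 log₁₀(B) + NF
10 log₁₀(1.79×10⁷) = 72.53 dB
N = −174 + 72.53 + 3.28 = −98.19 dBm
SNR = P_sig − N = −67.8 − (−98.19) = 30.39 dB → 30.4 dB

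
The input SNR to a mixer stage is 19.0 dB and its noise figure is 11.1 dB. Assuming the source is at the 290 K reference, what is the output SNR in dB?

7.9 dB

By definition F = SNR_in/SNR_out, so in dB: SNR_out = SNR_in − NF
SNR_out = 19.0 − 11.1 = 7.9 dB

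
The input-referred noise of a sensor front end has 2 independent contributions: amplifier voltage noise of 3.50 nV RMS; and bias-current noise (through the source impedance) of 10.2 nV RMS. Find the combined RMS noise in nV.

10.8 nV

Uncorrelated sources add in power (mean-square): V_tot = √(ΣV_i²)
V_tot = √[(3.50×10⁻⁹)² + (1.02×10⁻⁸)²] = 1.08×10⁻⁸ V = 10.8 nV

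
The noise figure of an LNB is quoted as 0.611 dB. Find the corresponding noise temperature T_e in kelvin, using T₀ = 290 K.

43.8 K

F = 10^(0.611/10) = 1.15107
T_e = (F − 1)·T₀ = (1.15107 − 1) × 290 = 43.8 K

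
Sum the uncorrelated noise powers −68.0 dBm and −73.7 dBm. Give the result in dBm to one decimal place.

Convert to linear, add, convert back:
P₁ = 1.58×10⁻¹⁰ W, P₂ = 4.27×10⁻¹¹ W
P_tot = 2.01×10⁻¹⁰ W → 10 log₁₀(P_tot / 10⁻³) = −67.0 dBm

−67.0 dBm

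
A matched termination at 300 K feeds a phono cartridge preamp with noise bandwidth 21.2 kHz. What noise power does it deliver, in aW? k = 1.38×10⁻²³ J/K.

P_n = kTB = 1.38×10⁻²³ × 300 × 2.12×10⁴ = 8.78×10⁻¹⁷ W = 87.8 aW

87.8 aW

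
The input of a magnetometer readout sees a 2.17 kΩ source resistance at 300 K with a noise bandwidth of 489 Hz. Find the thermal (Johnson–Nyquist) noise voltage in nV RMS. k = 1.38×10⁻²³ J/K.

V_n = √(4kTRB)
4kTRB = 4 × 1.38×10⁻²³ × 300 × 2.17×10³ × 4.89×10² = 1.76×10⁻¹⁴ V²
V_n = √(1.76×10⁻¹⁴) = 1.33×10⁻⁷ V = 133 nV

133 nV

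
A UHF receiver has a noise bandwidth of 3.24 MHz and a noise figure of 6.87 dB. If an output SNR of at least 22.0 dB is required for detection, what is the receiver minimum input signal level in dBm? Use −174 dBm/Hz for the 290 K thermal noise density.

−80.0 dBm

Sensitivity = −174 + 10 log₁₀(B) + NF + SNR_min
= −174 + 65.11 + 6.87 + 22.0
= −80.02 dBm → −80.0 dBm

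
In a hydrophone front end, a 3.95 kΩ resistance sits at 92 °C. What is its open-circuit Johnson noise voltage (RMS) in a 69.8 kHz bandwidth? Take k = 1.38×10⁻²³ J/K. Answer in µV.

T = 92 °C + 273.15 = 365.15 K
V_n = √(4kTRB)
4kTRB = 4 × 1.38×10⁻²³ × 365.15 × 3.95×10³ × 6.98×10⁴ = 5.56×10⁻¹² V²
V_n = √(5.56×10⁻¹²) = 2.36×10⁻⁶ V = 2.36 µV

2.36 µV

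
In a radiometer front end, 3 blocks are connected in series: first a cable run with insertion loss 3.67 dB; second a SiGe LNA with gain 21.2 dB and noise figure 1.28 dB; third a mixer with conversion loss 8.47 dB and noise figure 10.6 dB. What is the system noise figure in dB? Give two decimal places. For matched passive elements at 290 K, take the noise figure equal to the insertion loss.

Convert to linear (a loss of L dB is a gain of −L dB): F_i = 10^(NF_i/10), G_i = 10^(G_i,dB/10)
  Stage 1: F_1 = 10^(3.67/10) = 2.328, G_1 = 10^(−3.67/10) = 0.4295
  Stage 2: F_2 = 10^(1.28/10) = 1.343, G_2 = 10^(21.2/10) = 131.8
  Stage 3: F_3 = 10^(10.6/10) = 11.48, G_3 = 10^(−8.47/10) = 0.1422
Friis cascade:
  F = 2.328 + (1.343 − 1)/0.4295 + (11.48 − 1)/56.62 = 3.311
NF = 10 log₁₀(3.311) = 5.20 dB

5.20 dB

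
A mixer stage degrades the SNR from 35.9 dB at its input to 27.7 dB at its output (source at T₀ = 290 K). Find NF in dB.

NF (dB) = SNR_in(dB) − SNR_out(dB) when the source is at T₀
NF = 35.9 − 27.7 = 8.2 dB

8.2 dB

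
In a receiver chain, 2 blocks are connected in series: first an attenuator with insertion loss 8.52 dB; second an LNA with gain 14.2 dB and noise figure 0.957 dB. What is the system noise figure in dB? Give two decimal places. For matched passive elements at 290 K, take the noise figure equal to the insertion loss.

9.48 dB

Convert to linear (a loss of L dB is a gain of −L dB): F_i = 10^(NF_i/10), G_i = 10^(G_i,dB/10)
  Stage 1: F_1 = 10^(8.52/10) = 7.112, G_1 = 10^(−8.52/10) = 0.1406
  Stage 2: F_2 = 10^(0.957/10) = 1.247, G_2 = 10^(14.2/10) = 26.30
Friis cascade:
  F = 7.112 + (1.247 − 1)/0.1406 = 8.865
NF = 10 log₁₀(8.865) = 9.48 dB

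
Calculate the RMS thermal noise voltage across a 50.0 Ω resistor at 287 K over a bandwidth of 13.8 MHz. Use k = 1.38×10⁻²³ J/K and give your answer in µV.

V_n = √(4kTRB)
4kTRB = 4 × 1.38×10⁻²³ × 287 × 5.00×10¹ × 1.38×10⁷ = 1.09×10⁻¹¹ V²
V_n = √(1.09×10⁻¹¹) = 3.31×10⁻⁶ V = 3.31 µV

3.31 µV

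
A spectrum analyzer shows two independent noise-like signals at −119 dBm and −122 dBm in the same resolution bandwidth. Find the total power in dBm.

Convert to linear, add, convert back:
P₁ = 1.26×10⁻¹⁵ W, P₂ = 6.31×10⁻¹⁶ W
P_tot = 1.89×10⁻¹⁵ W → 10 log₁₀(P_tot / 10⁻³) = −117.2 dBm

−117.2 dBm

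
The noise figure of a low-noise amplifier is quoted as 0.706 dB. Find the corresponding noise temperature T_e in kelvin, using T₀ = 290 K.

51.2 K

F = 10^(0.706/10) = 1.17652
T_e = (F − 1)·T₀ = (1.17652 − 1) × 290 = 51.2 K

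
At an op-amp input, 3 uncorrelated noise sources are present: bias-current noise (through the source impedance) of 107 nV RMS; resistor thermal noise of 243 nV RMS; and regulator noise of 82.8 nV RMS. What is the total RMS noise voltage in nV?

278 nV

Uncorrelated sources add in power (mean-square): V_tot = √(ΣV_i²)
V_tot = √[(1.07×10⁻⁷)² + (2.43×10⁻⁷)² + (8.28×10⁻⁸)²] = 2.78×10⁻⁷ V = 278 nV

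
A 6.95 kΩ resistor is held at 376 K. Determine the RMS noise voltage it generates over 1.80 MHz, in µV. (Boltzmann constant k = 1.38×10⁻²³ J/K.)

16.1 µV

V_n = √(4kTRB)
4kTRB = 4 × 1.38×10⁻²³ × 376 × 6.95×10³ × 1.80×10⁶ = 2.60×10⁻¹⁰ V²
V_n = √(2.60×10⁻¹⁰) = 1.61×10⁻⁵ V = 16.1 µV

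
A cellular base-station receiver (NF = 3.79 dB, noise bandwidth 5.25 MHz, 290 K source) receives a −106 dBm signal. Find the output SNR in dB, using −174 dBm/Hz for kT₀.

Noise floor: N = −174 + 10 log₁₀(B) + NF
10 log₁₀(5.25×10⁶) = 67.2 dB
N = −174 + 67.2 + 3.79 = −103.01 dBm
SNR = P_sig − N = −106 − (−103.01) = −2.99 dB → −3.0 dB

−3.0 dB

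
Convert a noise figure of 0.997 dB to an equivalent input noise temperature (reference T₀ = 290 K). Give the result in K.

74.8 K

F = 10^(0.997/10) = 1.25806
T_e = (F − 1)·T₀ = (1.25806 − 1) × 290 = 74.8 K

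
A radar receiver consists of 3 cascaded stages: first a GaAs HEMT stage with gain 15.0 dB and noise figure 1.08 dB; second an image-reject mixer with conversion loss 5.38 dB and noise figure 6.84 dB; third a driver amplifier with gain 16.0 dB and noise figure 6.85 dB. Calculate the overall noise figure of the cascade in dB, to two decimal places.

Convert to linear (a loss of L dB is a gain of −L dB): F_i = 10^(NF_i/10), G_i = 10^(G_i,dB/10)
  Stage 1: F_1 = 10^(1.08/10) = 1.282, G_1 = 10^(15.0/10) = 31.62
  Stage 2: F_2 = 10^(6.84/10) = 4.831, G_2 = 10^(−5.38/10) = 0.2897
  Stage 3: F_3 = 10^(6.85/10) = 4.842, G_3 = 10^(16.0/10) = 39.81
Friis cascade:
  F = 1.282 + (4.831 − 1)/31.62 + (4.842 − 1)/9.162 = 1.823
NF = 10 log₁₀(1.823) = 2.61 dB

2.61 dB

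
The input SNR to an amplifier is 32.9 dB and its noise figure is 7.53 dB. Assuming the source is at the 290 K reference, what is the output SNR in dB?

25.37 dB

By definition F = SNR_in/SNR_out, so in dB: SNR_out = SNR_in − NF
SNR_out = 32.9 − 7.53 = 25.37 dB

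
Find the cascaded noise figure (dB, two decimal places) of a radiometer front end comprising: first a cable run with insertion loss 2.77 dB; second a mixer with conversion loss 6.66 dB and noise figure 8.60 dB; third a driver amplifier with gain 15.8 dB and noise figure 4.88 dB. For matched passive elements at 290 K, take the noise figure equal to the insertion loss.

Convert to linear (a loss of L dB is a gain of −L dB): F_i = 10^(NF_i/10), G_i = 10^(G_i,dB/10)
  Stage 1: F_1 = 10^(2.77/10) = 1.892, G_1 = 10^(−2.77/10) = 0.5284
  Stage 2: F_2 = 10^(8.60/10) = 7.244, G_2 = 10^(−6.66/10) = 0.2158
  Stage 3: F_3 = 10^(4.88/10) = 3.076, G_3 = 10^(15.8/10) = 38.02
Friis cascade:
  F = 1.892 + (7.244 − 1)/0.5284 + (3.076 − 1)/0.1140 = 31.92
NF = 10 log₁₀(31.92) = 15.04 dB

15.04 dB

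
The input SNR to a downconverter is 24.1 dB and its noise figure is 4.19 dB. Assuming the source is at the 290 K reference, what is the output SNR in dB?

19.91 dB

By definition F = SNR_in/SNR_out, so in dB: SNR_out = SNR_in − NF
SNR_out = 24.1 − 4.19 = 19.91 dB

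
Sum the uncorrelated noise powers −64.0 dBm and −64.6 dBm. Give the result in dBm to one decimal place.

Convert to linear, add, convert back:
P₁ = 3.98×10⁻¹⁰ W, P₂ = 3.47×10⁻¹⁰ W
P_tot = 7.45×10⁻¹⁰ W → 10 log₁₀(P_tot / 10⁻³) = −61.3 dBm

−61.3 dBm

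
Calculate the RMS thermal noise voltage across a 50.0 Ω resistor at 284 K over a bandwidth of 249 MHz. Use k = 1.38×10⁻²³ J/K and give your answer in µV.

14.0 µV

V_n = √(4kTRB)
4kTRB = 4 × 1.38×10⁻²³ × 284 × 5.00×10¹ × 2.49×10⁸ = 1.95×10⁻¹⁰ V²
V_n = √(1.95×10⁻¹⁰) = 1.40×10⁻⁵ V = 14.0 µV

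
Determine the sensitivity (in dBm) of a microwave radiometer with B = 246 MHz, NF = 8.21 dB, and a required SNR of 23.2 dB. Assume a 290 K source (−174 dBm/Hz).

−58.7 dBm

Sensitivity = −174 + 10 log₁₀(B) + NF + SNR_min
= −174 + 83.91 + 8.21 + 23.2
= −58.68 dBm → −58.7 dBm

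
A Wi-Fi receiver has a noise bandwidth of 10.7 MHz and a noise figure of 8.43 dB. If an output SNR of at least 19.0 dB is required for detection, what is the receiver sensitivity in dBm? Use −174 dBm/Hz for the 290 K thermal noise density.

Sensitivity = −174 + 10 log₁₀(B) + NF + SNR_min
= −174 + 70.29 + 8.43 + 19.0
= −76.28 dBm → −76.3 dBm

−76.3 dBm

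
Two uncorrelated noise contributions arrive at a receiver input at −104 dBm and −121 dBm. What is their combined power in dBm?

Convert to linear, add, convert back:
P₁ = 3.98×10⁻¹⁴ W, P₂ = 7.94×10⁻¹⁶ W
P_tot = 4.06×10⁻¹⁴ W → 10 log₁₀(P_tot / 10⁻³) = −103.9 dBm

−103.9 dBm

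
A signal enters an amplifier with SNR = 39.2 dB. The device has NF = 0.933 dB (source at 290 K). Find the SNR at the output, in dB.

38.267 dB

By definition F = SNR_in/SNR_out, so in dB: SNR_out = SNR_in − NF
SNR_out = 39.2 − 0.933 = 38.267 dB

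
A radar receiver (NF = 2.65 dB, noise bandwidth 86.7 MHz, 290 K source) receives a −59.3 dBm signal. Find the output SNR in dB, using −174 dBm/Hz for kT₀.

Noise floor: N = −174 + 10 log₁₀(B) + NF
10 log₁₀(8.67×10⁷) = 79.38 dB
N = −174 + 79.38 + 2.65 = −91.97 dBm
SNR = P_sig − N = −59.3 − (−91.97) = 32.67 dB → 32.7 dB

32.7 dB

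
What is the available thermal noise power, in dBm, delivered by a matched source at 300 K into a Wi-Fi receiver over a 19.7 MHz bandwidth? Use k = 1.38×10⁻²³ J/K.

P_n = kTB = 1.38×10⁻²³ × 300 × 1.97×10⁷ = 8.16×10⁻¹⁴ W
In dBm: 10 log₁₀(8.16×10⁻¹⁴ / 10⁻³) = −100.9 dBm

−100.9 dBm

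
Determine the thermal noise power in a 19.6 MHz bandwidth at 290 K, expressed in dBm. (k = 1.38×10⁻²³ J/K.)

−101.1 dBm

P_n = kTB = 1.38×10⁻²³ × 290 × 1.96×10⁷ = 7.84×10⁻¹⁴ W
In dBm: 10 log₁₀(7.84×10⁻¹⁴ / 10⁻³) = −101.1 dBm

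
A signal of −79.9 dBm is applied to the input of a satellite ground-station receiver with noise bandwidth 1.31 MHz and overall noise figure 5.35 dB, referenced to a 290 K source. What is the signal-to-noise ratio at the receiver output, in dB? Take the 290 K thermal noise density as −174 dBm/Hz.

27.6 dB

Noise floor: N = −174 + 10 log₁₀(B) + NF
10 log₁₀(1.31×10⁶) = 61.17 dB
N = −174 + 61.17 + 5.35 = −107.48 dBm
SNR = P_sig − N = −79.9 − (−107.48) = 27.58 dB → 27.6 dB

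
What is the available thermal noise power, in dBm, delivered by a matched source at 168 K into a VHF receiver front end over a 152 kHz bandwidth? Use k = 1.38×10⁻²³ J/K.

−124.5 dBm

P_n = kTB = 1.38×10⁻²³ × 168 × 1.52×10⁵ = 3.52×10⁻¹⁶ W
In dBm: 10 log₁₀(3.52×10⁻¹⁶ / 10⁻³) = −124.5 dBm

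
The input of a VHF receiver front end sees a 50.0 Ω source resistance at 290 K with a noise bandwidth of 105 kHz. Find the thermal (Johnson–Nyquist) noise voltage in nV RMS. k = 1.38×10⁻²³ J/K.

290 nV

V_n = √(4kTRB)
4kTRB = 4 × 1.38×10⁻²³ × 290 × 5.00×10¹ × 1.05×10⁵ = 8.40×10⁻¹⁴ V²
V_n = √(8.40×10⁻¹⁴) = 2.90×10⁻⁷ V = 290 nV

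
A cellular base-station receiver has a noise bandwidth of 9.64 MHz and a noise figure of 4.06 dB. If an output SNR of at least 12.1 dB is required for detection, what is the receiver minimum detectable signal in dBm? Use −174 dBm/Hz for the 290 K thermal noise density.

Sensitivity = −174 + 10 log₁₀(B) + NF + SNR_min
= −174 + 69.84 + 4.06 + 12.1
= −88.00 dBm → −88.0 dBm

−88.0 dBm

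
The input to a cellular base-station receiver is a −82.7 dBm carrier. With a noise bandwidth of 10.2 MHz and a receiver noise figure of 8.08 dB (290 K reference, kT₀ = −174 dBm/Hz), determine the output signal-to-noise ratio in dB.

Noise floor: N = −174 + 10 log₁₀(B) + NF
10 log₁₀(1.02×10⁷) = 70.09 dB
N = −174 + 70.09 + 8.08 = −95.83 dBm
SNR = P_sig − N = −82.7 − (−95.83) = 13.13 dB → 13.1 dB

13.1 dB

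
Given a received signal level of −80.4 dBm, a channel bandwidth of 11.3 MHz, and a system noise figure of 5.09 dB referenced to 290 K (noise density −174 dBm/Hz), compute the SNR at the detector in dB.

18.0 dB

Noise floor: N = −174 + 10 log₁₀(B) + NF
10 log₁₀(1.13×10⁷) = 70.53 dB
N = −174 + 70.53 + 5.09 = −98.38 dBm
SNR = P_sig − N = −80.4 − (−98.38) = 17.98 dB → 18.0 dB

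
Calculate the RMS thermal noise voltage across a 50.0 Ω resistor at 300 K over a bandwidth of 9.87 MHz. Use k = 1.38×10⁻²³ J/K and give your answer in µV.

V_n = √(4kTRB)
4kTRB = 4 × 1.38×10⁻²³ × 300 × 5.00×10¹ × 9.87×10⁶ = 8.17×10⁻¹² V²
V_n = √(8.17×10⁻¹²) = 2.86×10⁻⁶ V = 2.86 µV

2.86 µV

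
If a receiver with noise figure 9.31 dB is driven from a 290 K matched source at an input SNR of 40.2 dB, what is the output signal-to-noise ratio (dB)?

By definition F = SNR_in/SNR_out, so in dB: SNR_out = SNR_in − NF
SNR_out = 40.2 − 9.31 = 30.89 dB

30.89 dB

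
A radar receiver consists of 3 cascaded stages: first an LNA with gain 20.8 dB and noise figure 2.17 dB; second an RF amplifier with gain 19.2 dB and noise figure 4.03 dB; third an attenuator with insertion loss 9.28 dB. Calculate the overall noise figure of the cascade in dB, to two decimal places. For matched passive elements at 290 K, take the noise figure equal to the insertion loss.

2.21 dB

Convert to linear (a loss of L dB is a gain of −L dB): F_i = 10^(NF_i/10), G_i = 10^(G_i,dB/10)
  Stage 1: F_1 = 10^(2.17/10) = 1.648, G_1 = 10^(20.8/10) = 120.2
  Stage 2: F_2 = 10^(4.03/10) = 2.529, G_2 = 10^(19.2/10) = 83.18
  Stage 3: F_3 = 10^(9.28/10) = 8.472, G_3 = 10^(−9.28/10) = 0.1180
Friis cascade:
  F = 1.648 + (2.529 − 1)/120.2 + (8.472 − 1)/1.000×10⁴ = 1.662
NF = 10 log₁₀(1.662) = 2.21 dB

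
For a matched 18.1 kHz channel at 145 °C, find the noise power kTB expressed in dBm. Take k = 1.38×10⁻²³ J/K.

T = 145 °C + 273.15 = 418.15 K
P_n = kTB = 1.38×10⁻²³ × 418.15 × 1.81×10⁴ = 1.04×10⁻¹⁶ W
In dBm: 10 log₁₀(1.04×10⁻¹⁶ / 10⁻³) = −129.8 dBm

−129.8 dBm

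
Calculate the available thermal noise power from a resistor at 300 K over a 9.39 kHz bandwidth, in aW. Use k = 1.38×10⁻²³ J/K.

P_n = kTB = 1.38×10⁻²³ × 300 × 9.39×10³ = 3.89×10⁻¹⁷ W = 38.9 aW

38.9 aW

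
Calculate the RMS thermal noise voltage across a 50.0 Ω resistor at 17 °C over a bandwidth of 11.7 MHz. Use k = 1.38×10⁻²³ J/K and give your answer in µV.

T = 17 °C + 273.15 = 290.15 K
V_n = √(4kTRB)
4kTRB = 4 × 1.38×10⁻²³ × 290.15 × 5.00×10¹ × 1.17×10⁷ = 9.37×10⁻¹² V²
V_n = √(9.37×10⁻¹²) = 3.06×10⁻⁶ V = 3.06 µV

3.06 µV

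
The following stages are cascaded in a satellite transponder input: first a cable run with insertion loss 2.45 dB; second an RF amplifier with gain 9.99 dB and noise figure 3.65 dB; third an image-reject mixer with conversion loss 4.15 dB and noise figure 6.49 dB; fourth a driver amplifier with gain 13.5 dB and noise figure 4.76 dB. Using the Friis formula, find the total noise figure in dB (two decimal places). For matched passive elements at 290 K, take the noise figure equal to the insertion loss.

7.48 dB

Convert to linear (a loss of L dB is a gain of −L dB): F_i = 10^(NF_i/10), G_i = 10^(G_i,dB/10)
  Stage 1: F_1 = 10^(2.45/10) = 1.758, G_1 = 10^(−2.45/10) = 0.5689
  Stage 2: F_2 = 10^(3.65/10) = 2.317, G_2 = 10^(9.99/10) = 9.977
  Stage 3: F_3 = 10^(6.49/10) = 4.457, G_3 = 10^(−4.15/10) = 0.3846
  Stage 4: F_4 = 10^(4.76/10) = 2.992, G_4 = 10^(13.5/10) = 22.39
Friis cascade:
  F = 1.758 + (2.317 − 1)/0.5689 + (4.457 − 1)/5.675 + (2.992 − 1)/2.183 = 5.596
NF = 10 log₁₀(5.596) = 7.48 dB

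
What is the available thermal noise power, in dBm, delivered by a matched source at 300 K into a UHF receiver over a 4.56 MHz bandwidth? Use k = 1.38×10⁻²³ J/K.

P_n = kTB = 1.38×10⁻²³ × 300 × 4.56×10⁶ = 1.89×10⁻¹⁴ W
In dBm: 10 log₁₀(1.89×10⁻¹⁴ / 10⁻³) = −107.2 dBm

−107.2 dBm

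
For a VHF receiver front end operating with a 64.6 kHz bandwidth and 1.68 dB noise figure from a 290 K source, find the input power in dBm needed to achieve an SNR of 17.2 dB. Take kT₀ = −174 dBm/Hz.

Sensitivity = −174 + 10 log₁₀(B) + NF + SNR_min
= −174 + 48.1 + 1.68 + 17.2
= −107.02 dBm → −107.0 dBm

−107.0 dBm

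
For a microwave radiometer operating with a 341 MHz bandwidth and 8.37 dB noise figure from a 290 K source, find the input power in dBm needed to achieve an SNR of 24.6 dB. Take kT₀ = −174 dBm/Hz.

−55.7 dBm

Sensitivity = −174 + 10 log₁₀(B) + NF + SNR_min
= −174 + 85.33 + 8.37 + 24.6
= −55.70 dBm → −55.7 dBm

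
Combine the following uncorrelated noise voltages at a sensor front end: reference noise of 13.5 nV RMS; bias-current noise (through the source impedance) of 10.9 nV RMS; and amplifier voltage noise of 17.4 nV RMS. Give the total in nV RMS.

Uncorrelated sources add in power (mean-square): V_tot = √(ΣV_i²)
V_tot = √[(1.35×10⁻⁸)² + (1.09×10⁻⁸)² + (1.74×10⁻⁸)²] = 2.46×10⁻⁸ V = 24.6 nV

24.6 nV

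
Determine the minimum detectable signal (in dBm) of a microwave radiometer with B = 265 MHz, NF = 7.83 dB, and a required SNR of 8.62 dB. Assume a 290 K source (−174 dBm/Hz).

−73.3 dBm

Sensitivity = −174 + 10 log₁₀(B) + NF + SNR_min
= −174 + 84.23 + 7.83 + 8.62
= −73.32 dBm → −73.3 dBm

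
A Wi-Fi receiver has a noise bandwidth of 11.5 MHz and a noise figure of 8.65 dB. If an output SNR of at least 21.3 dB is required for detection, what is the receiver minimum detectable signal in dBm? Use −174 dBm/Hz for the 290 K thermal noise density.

−73.4 dBm

Sensitivity = −174 + 10 log₁₀(B) + NF + SNR_min
= −174 + 70.61 + 8.65 + 21.3
= −73.44 dBm → −73.4 dBm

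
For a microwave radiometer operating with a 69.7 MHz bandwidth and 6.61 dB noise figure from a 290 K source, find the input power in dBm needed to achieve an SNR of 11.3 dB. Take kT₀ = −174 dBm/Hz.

Sensitivity = −174 + 10 log₁₀(B) + NF + SNR_min
= −174 + 78.43 + 6.61 + 11.3
= −77.66 dBm → −77.7 dBm

−77.7 dBm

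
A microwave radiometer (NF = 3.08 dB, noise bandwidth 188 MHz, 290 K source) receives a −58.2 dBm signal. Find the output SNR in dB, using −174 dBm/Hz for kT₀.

Noise floor: N = −174 + 10 log₁₀(B) + NF
10 log₁₀(1.88×10⁸) = 82.74 dB
N = −174 + 82.74 + 3.08 = −88.18 dBm
SNR = P_sig − N = −58.2 − (−88.18) = 29.98 dB → 30.0 dB

30.0 dB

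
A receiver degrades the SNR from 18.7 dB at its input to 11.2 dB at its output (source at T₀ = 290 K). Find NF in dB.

7.5 dB

NF (dB) = SNR_in(dB) − SNR_out(dB) when the source is at T₀
NF = 18.7 − 11.2 = 7.5 dB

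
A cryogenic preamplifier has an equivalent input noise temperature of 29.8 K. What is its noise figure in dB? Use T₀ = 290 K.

F = 1 + T_e/T₀ = 1 + 29.8/290 = 1.10276
NF = 10 log₁₀(1.10276) = 0.425 dB

0.425 dB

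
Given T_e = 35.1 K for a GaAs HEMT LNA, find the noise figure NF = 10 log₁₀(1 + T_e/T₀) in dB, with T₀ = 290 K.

0.496 dB

F = 1 + T_e/T₀ = 1 + 35.1/290 = 1.12103
NF = 10 log₁₀(1.12103) = 0.496 dB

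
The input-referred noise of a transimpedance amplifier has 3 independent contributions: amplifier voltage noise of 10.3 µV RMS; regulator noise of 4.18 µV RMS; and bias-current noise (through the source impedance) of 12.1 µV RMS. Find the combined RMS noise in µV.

16.4 µV

Uncorrelated sources add in power (mean-square): V_tot = √(ΣV_i²)
V_tot = √[(1.03×10⁻⁵)² + (4.18×10⁻⁶)² + (1.21×10⁻⁵)²] = 1.64×10⁻⁵ V = 16.4 µV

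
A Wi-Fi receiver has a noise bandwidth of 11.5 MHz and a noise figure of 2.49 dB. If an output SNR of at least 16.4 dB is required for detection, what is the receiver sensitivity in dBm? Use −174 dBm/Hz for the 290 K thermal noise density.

−84.5 dBm

Sensitivity = −174 + 10 log₁₀(B) + NF + SNR_min
= −174 + 70.61 + 2.49 + 16.4
= −84.50 dBm → −84.5 dBm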